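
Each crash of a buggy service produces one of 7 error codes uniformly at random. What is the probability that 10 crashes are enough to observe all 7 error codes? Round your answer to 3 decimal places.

By inclusion–exclusion over which error codes are missing,
P(all seen) = Σ_{j=0}^{7} (-1)^j C(7,j)((7-j)/7)^10
= 1.0000 - 1.4984 + 0.7260 - 0.1299 + 0.0073 - 0.0001 + 0.0000 - 0.0000
= 0.1049.

0.105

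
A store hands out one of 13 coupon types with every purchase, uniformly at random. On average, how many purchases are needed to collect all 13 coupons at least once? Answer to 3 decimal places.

Split into phases: going from k distinct to k+1 distinct takes on average 13/(13-k) purchases.
E[T] = 13/13 + 13/12 + 13/11 + ... + 13/2 + 13/1 = 13·H_{13}.
H_{13} = 3.1801, so E[T] = 41.3417.

41.342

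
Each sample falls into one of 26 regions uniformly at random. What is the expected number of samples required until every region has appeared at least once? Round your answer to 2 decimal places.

Split into phases: going from k distinct to k+1 distinct takes on average 26/(26-k) samples.
E[T] = 26/26 + 26/25 + 26/24 + ... + 26/2 + 26/1 = 26·H_{26}.
H_{26} = 3.854, so E[T] = 100.215.

100.21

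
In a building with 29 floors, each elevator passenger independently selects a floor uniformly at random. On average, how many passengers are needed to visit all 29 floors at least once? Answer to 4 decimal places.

114.8880

The wait to go from k to k+1 distinct floors is geometric with mean 29/(29-k).
E[T] = 29/29 + 29/28 + 29/27 + ... + 29/2 + 29/1 = 29·H_{29}.
H_{29} = 3.96165, so E[T] = 114.88796.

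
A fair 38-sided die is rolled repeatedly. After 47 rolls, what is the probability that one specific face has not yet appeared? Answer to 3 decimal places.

0.286

On each roll the fixed face fails to appear with probability 37/38.
P(still missing after 47) = (37/38)^47 = 0.2855.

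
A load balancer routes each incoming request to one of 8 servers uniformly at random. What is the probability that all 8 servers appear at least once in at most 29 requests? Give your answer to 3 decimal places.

By inclusion–exclusion over which servers are missing,
P(all seen) = Σ_{j=0}^{8} (-1)^j C(8,j)((8-j)/8)^29
= 1.0000 - 0.1665 + 0.0067 - 0.0001 + 0.0000 - 0.0000 + 0.0000 - 0.0000 + 0.0000
= 0.8401.

0.840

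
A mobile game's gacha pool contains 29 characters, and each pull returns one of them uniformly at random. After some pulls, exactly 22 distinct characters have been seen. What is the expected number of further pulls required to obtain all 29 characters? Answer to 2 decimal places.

75.19

The wait to go from k to k+1 distinct characters is geometric with mean 29/(29-k).
Sum over k = 22,...,28: E = 29/7 + 29/6 + 29/5 + ... + 29/2 + 29/1 = 75.193.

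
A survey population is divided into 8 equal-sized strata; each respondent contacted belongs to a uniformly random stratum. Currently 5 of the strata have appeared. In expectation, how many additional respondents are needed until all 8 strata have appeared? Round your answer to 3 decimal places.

14.667

With k distinct strata already seen, the next new one takes an expected 8/(8-k) respondents.
Sum over k = 5,...,7: E = 8/3 + 8/2 + 8/1 = 14.6667.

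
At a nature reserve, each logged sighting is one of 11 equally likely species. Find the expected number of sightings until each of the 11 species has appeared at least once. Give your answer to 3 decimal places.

33.219

The wait to go from k to k+1 distinct species is geometric with mean 11/(11-k).
E[T] = 11/11 + 11/10 + 11/9 + ... + 11/2 + 11/1 = 11·H_{11}.
H_{11} = 3.0199, so E[T] = 33.2187.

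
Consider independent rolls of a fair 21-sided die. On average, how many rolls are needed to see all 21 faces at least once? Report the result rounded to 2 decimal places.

76.55

The wait to go from k to k+1 distinct faces is geometric with mean 21/(21-k).
E[T] = 21/21 + 21/20 + 21/19 + ... + 21/2 + 21/1 = 21·H_{21}.
H_{21} = 3.645, so E[T] = 76.553.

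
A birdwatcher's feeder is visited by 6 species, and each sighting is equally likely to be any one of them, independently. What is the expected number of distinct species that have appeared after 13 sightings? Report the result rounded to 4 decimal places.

For each species, P(seen in 13 sightings) = 1 - (5/6)^13 = 0.90654.
By linearity of expectation, E[distinct seen] = 6·(1 - (5/6)^13) = 5.43922.

5.4392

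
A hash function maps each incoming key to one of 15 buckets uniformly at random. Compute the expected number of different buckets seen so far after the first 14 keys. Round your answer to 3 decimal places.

For each bucket, P(seen in 14 keys) = 1 - (14/15)^14 = 0.6194.
By linearity of expectation, E[distinct seen] = 15·(1 - (14/15)^14) = 9.2904.

9.290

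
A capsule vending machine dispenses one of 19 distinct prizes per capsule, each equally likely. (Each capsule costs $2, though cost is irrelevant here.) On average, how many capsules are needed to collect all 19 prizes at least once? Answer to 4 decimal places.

Split into phases: going from k distinct to k+1 distinct takes on average 19/(19-k) capsules.
E[T] = 19/19 + 19/18 + 19/17 + ... + 19/2 + 19/1 = 19·H_{19}.
H_{19} = 3.54774, so E[T] = 67.40705.

67.4071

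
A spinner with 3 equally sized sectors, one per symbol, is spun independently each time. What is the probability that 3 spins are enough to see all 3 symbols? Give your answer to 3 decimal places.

0.222

Let A_i be the event that symbol i is missing after 3 spins. By inclusion–exclusion on the A_i,
P(all seen) = Σ_{j=0}^{3} (-1)^j C(3,j)((3-j)/3)^3
= 1.0000 - 0.8889 + 0.1111 - 0.0000
= 0.2222.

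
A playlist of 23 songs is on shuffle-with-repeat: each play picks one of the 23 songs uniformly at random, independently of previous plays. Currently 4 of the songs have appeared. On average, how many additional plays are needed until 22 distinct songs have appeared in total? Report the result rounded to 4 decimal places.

With k distinct songs already seen, the next new one takes an expected 23/(23-k) plays.
Sum over k = 4,...,21: E = 23/19 + 23/18 + 23/17 + ... + 23/3 + 23/2 = 58.59801.

58.5980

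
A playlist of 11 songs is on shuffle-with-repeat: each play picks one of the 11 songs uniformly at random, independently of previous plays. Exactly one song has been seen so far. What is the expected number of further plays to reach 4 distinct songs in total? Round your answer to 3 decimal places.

With k distinct songs already seen, the next new one takes an expected 11/(11-k) plays.
Sum over k = 1,...,3: E = 11/10 + 11/9 + 11/8 = 3.6972.

3.697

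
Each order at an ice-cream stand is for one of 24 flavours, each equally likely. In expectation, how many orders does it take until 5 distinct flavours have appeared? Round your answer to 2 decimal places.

5.48

Going from k to k+1 distinct takes a geometric number of orders with mean 24/(24-k).
Sum over k = 0,...,4: E = 24/24 + 24/23 + 24/22 + 24/21 + 24/20 = 5.477.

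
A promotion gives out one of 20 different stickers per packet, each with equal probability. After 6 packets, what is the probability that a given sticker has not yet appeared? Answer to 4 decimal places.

On each packet the fixed sticker fails to appear with probability 19/20.
P(still missing after 6) = (19/20)^6 = 0.73509.

0.7351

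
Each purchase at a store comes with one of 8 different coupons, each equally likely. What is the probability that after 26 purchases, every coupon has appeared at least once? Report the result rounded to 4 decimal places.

0.7670

By inclusion–exclusion over which coupons are missing,
P(all seen) = Σ_{j=0}^{8} (-1)^j C(8,j)((8-j)/8)^26
= 1.00000 - 0.24848 + 0.01580 - 0.00028 + 0.00000 - 0.00000 + 0.00000 - 0.00000 + 0.00000
= 0.76704.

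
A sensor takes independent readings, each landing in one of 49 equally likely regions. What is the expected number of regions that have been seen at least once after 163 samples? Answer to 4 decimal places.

For each region, P(seen in 163 samples) = 1 - (48/49)^163 = 0.96530.
By linearity of expectation, E[distinct seen] = 49·(1 - (48/49)^163) = 47.29958.

47.2996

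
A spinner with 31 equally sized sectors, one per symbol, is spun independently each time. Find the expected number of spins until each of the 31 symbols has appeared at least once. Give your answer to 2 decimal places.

124.84

The wait to go from k to k+1 distinct symbols is geometric with mean 31/(31-k).
E[T] = 31/31 + 31/30 + 31/29 + ... + 31/2 + 31/1 = 31·H_{31}.
H_{31} = 4.027, so E[T] = 124.845.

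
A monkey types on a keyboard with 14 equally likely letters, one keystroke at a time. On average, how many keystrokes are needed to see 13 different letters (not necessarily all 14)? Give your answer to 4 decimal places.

With k distinct letters already seen, the next new one arrives after an expected 14/(14-k) keystrokes.
Sum over k = 0,...,12: E = 14/14 + 14/13 + 14/12 + ... + 14/3 + 14/2 = 31.52187.

31.5219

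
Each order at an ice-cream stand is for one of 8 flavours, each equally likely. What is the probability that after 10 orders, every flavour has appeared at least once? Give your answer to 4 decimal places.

0.0282

Let A_i be the event that flavour i is missing after 10 orders. By inclusion–exclusion on the A_i,
P(all seen) = Σ_{j=0}^{8} (-1)^j C(8,j)((8-j)/8)^10
= 1.00000 - 2.10460 + 1.57678 - 0.50932 + 0.06836 - 0.00308 + 0.00003 - 0.00000 + 0.00000
= 0.02816.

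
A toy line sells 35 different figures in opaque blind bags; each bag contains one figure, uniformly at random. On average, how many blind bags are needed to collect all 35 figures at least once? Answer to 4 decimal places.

145.1373

The wait to go from k to k+1 distinct figures is geometric with mean 35/(35-k).
E[T] = 35/35 + 35/34 + 35/33 + ... + 35/2 + 35/1 = 35·H_{35}.
H_{35} = 4.14678, so E[T] = 145.13735.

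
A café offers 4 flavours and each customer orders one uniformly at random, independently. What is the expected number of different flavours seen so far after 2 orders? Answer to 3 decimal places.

For each flavour, P(seen in 2 orders) = 1 - (3/4)^2 = 0.4375.
By linearity of expectation, E[distinct seen] = 4·(1 - (3/4)^2) = 1.7500.

1.750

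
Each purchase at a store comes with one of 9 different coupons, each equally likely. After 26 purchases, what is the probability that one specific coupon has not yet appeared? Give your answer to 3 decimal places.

Each purchase misses the fixed coupon with probability (9-1)/9 = 8/9, independently.
P(still missing after 26) = (8/9)^26 = 0.0468.

0.047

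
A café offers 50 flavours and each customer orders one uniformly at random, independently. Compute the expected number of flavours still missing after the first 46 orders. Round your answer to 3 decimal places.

19.741

For each flavour, P(unseen after 46) = (49/50)^46 = 0.3948.
By linearity of expectation, E[unseen] = 50·(49/50)^46 = 19.7410.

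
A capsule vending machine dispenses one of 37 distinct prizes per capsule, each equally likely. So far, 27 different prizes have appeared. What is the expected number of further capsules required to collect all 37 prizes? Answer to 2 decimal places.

The wait to go from k to k+1 distinct prizes is geometric with mean 37/(37-k).
Sum over k = 27,...,36: E = 37/10 + 37/9 + 37/8 + ... + 37/2 + 37/1 = 108.372.

108.37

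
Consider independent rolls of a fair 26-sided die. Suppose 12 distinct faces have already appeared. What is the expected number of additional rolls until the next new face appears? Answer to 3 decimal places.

1.857

The number of rolls until the next new face is geometric with success probability 14/26, so its mean is 26/14.
E = 26/14 = 1.8571.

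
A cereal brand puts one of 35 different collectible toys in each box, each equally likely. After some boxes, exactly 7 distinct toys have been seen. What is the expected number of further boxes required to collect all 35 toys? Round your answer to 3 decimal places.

137.451

With k distinct toys already seen, the next new one takes an expected 35/(35-k) boxes.
Sum over k = 7,...,34: E = 35/28 + 35/27 + 35/26 + ... + 35/2 + 35/1 = 137.4510.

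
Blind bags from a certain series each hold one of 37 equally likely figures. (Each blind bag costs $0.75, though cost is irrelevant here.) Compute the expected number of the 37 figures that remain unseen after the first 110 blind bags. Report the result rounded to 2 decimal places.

For each figure, P(unseen after 110) = (36/37)^110 = 0.049.
By linearity of expectation, E[unseen] = 37·(36/37)^110 = 1.817.

1.82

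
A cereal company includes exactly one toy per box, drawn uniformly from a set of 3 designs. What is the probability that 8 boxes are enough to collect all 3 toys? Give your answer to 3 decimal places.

Let A_i be the event that toy i is missing after 8 boxes. By inclusion–exclusion on the A_i,
P(all seen) = Σ_{j=0}^{3} (-1)^j C(3,j)((3-j)/3)^8
= 1.0000 - 0.1171 + 0.0005 - 0.0000
= 0.8834.

0.883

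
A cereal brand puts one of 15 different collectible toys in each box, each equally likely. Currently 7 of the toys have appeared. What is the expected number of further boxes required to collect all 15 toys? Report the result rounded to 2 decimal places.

40.77

The wait to go from k to k+1 distinct toys is geometric with mean 15/(15-k).
Sum over k = 7,...,14: E = 15/8 + 15/7 + 15/6 + ... + 15/2 + 15/1 = 40.768.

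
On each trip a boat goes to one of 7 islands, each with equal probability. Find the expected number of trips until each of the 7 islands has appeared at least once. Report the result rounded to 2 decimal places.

After k distinct islands have appeared, the next trip gives a new one with probability (7-k)/7, so the expected wait for the (k+1)-th is 7/(7-k).
E[T] = 7/7 + 7/6 + 7/5 + ... + 7/2 + 7/1 = 7·H_{7}.
H_{7} = 2.593, so E[T] = 18.150.

18.15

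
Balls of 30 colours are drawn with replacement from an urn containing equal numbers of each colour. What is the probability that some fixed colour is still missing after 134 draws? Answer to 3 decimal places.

0.011

Each draw misses the fixed colour with probability (30-1)/30 = 29/30, independently.
P(still missing after 134) = (29/30)^134 = 0.0106.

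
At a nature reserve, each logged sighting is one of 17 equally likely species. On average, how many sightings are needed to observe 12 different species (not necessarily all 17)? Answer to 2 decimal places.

With k distinct species already seen, the next new one arrives after an expected 17/(17-k) sightings.
Sum over k = 0,...,11: E = 17/17 + 17/16 + 17/15 + ... + 17/7 + 17/6 = 19.656.

19.66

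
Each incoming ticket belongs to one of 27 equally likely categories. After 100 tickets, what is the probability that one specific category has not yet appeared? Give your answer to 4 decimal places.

0.0230

Each ticket misses the fixed category with probability (27-1)/27 = 26/27, independently.
P(still missing after 100) = (26/27)^100 = 0.02296.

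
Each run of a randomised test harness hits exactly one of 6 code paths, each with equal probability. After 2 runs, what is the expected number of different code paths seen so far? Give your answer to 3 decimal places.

1.833

For each code path, P(seen in 2 runs) = 1 - (5/6)^2 = 0.3056.
By linearity of expectation, E[distinct seen] = 6·(1 - (5/6)^2) = 1.8333.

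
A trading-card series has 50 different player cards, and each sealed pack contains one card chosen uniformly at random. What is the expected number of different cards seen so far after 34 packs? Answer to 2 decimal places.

24.84

For each card, P(seen in 34 packs) = 1 - (49/50)^34 = 0.497.
By linearity of expectation, E[distinct seen] = 50·(1 - (49/50)^34) = 24.843.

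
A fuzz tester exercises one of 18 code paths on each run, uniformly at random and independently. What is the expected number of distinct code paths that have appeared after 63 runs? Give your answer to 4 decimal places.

For each code path, P(seen in 63 runs) = 1 - (17/18)^63 = 0.97270.
By linearity of expectation, E[distinct seen] = 18·(1 - (17/18)^63) = 17.50865.

17.5087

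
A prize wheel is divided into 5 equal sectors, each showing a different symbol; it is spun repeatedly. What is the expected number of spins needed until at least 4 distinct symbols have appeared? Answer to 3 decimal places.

6.417

With k distinct symbols already seen, the next new one arrives after an expected 5/(5-k) spins.
Sum over k = 0,...,3: E = 5/5 + 5/4 + 5/3 + 5/2 = 6.4167.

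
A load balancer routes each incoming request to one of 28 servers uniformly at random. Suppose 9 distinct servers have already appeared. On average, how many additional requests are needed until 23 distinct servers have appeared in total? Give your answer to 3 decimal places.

35.403

From k distinct to k+1 distinct takes on average 28/(28-k) requests.
Sum over k = 9,...,22: E = 28/19 + 28/18 + 28/17 + ... + 28/7 + 28/6 = 35.4034.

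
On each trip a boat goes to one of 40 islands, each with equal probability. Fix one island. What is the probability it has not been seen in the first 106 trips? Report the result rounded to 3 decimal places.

On each trip the fixed island fails to appear with probability 39/40.
P(still missing after 106) = (39/40)^106 = 0.0683.

0.068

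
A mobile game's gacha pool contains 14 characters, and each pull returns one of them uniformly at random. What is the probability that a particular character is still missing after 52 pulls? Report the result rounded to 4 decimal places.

On each pull the fixed character fails to appear with probability 13/14.
P(still missing after 52) = (13/14)^52 = 0.02120.

0.0212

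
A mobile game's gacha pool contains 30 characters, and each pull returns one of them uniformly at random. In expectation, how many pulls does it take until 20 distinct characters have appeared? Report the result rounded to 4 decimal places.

31.9806

With k distinct characters already seen, the next new one arrives after an expected 30/(30-k) pulls.
Sum over k = 0,...,19: E = 30/30 + 30/29 + 30/28 + ... + 30/12 + 30/11 = 31.98057.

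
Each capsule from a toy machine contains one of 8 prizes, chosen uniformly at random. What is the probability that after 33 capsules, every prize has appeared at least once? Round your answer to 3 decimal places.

0.905

Let A_i be the event that prize i is missing after 33 capsules. By inclusion–exclusion on the A_i,
P(all seen) = Σ_{j=0}^{8} (-1)^j C(8,j)((8-j)/8)^33
= 1.0000 - 0.0976 + 0.0021 - 0.0000 + 0.0000 - 0.0000 + 0.0000 - 0.0000 + 0.0000
= 0.9045.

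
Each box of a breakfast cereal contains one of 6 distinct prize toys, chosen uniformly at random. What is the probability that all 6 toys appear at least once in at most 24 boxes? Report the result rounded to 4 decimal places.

By inclusion–exclusion over which toys are missing,
P(all seen) = Σ_{j=0}^{6} (-1)^j C(6,j)((6-j)/6)^24
= 1.00000 - 0.07547 + 0.00089 - 0.00000 + 0.00000 - 0.00000 + 0.00000
= 0.92542.

0.9254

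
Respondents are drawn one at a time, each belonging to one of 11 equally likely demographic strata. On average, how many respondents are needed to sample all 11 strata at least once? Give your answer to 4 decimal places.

Split into phases: going from k distinct to k+1 distinct takes on average 11/(11-k) respondents.
E[T] = 11/11 + 11/10 + 11/9 + ... + 11/2 + 11/1 = 11·H_{11}.
H_{11} = 3.01988, so E[T] = 33.21865.

33.2187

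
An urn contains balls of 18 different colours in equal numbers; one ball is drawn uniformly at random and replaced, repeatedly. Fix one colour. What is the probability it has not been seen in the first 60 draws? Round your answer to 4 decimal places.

Each draw misses the fixed colour with probability (18-1)/18 = 17/18, independently.
P(still missing after 60) = (17/18)^60 = 0.03240.

0.0324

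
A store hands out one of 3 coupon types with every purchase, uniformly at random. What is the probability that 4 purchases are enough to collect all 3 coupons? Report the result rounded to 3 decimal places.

Let A_i be the event that coupon i is missing after 4 purchases. By inclusion–exclusion on the A_i,
P(all seen) = Σ_{j=0}^{3} (-1)^j C(3,j)((3-j)/3)^4
= 1.0000 - 0.5926 + 0.0370 - 0.0000
= 0.4444.

0.444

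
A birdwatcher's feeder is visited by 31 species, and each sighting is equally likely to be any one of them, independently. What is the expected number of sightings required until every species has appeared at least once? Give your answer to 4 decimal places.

124.8446

Split into phases: going from k distinct to k+1 distinct takes on average 31/(31-k) sightings.
E[T] = 31/31 + 31/30 + 31/29 + ... + 31/2 + 31/1 = 31·H_{31}.
H_{31} = 4.02725, so E[T] = 124.84460.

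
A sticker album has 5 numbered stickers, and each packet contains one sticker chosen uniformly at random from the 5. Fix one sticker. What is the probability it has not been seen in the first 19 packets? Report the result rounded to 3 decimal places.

0.014

Each packet misses the fixed sticker with probability (5-1)/5 = 4/5, independently.
P(still missing after 19) = (4/5)^19 = 0.0144.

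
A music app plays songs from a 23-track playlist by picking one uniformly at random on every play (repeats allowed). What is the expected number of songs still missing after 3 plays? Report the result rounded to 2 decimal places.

For each song, P(unseen after 3) = (22/23)^3 = 0.875.
By linearity of expectation, E[unseen] = 23·(22/23)^3 = 20.129.

20.13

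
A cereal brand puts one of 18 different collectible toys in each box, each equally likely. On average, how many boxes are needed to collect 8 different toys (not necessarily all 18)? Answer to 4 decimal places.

10.1905

With k distinct toys already seen, the next new one arrives after an expected 18/(18-k) boxes.
Sum over k = 0,...,7: E = 18/18 + 18/17 + 18/16 + ... + 18/12 + 18/11 = 10.19052.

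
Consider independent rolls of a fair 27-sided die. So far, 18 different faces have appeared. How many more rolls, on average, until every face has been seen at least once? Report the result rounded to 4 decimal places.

From k distinct to k+1 distinct takes on average 27/(27-k) rolls.
Sum over k = 18,...,26: E = 27/9 + 27/8 + 27/7 + ... + 27/2 + 27/1 = 76.38214.

76.3821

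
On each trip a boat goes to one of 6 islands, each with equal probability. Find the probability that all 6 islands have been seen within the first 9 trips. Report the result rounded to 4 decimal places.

0.1890

By inclusion–exclusion over which islands are missing,
P(all seen) = Σ_{j=0}^{6} (-1)^j C(6,j)((6-j)/6)^9
= 1.00000 - 1.16284 + 0.39018 - 0.03906 + 0.00076 - 0.00000 + 0.00000
= 0.18904.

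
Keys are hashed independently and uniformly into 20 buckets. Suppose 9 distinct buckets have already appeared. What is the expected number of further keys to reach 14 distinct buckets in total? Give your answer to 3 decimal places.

The wait to go from k to k+1 distinct buckets is geometric with mean 20/(20-k).
Sum over k = 9,...,13: E = 20/11 + 20/10 + 20/9 + 20/8 + 20/7 = 11.3975.

11.398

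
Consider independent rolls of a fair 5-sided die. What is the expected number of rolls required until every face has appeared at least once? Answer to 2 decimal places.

11.42

After k distinct faces have appeared, the next roll gives a new one with probability (5-k)/5, so the expected wait for the (k+1)-th is 5/(5-k).
E[T] = 5/5 + 5/4 + 5/3 + 5/2 + 5/1 = 5·H_{5}.
H_{5} = 2.283, so E[T] = 11.417.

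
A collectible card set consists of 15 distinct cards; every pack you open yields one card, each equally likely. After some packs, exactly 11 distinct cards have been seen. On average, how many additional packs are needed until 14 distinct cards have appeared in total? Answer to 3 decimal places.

16.250

The wait to go from k to k+1 distinct cards is geometric with mean 15/(15-k).
Sum over k = 11,...,13: E = 15/4 + 15/3 + 15/2 = 16.2500.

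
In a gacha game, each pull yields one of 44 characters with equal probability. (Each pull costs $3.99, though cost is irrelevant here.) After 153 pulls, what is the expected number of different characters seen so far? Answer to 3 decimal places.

For each character, P(seen in 153 pulls) = 1 - (43/44)^153 = 0.9703.
By linearity of expectation, E[distinct seen] = 44·(1 - (43/44)^153) = 42.6942.

42.694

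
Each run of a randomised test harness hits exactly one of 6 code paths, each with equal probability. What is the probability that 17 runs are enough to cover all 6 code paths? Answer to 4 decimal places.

0.7446

Let A_i be the event that code path i is missing after 17 runs. By inclusion–exclusion on the A_i,
P(all seen) = Σ_{j=0}^{6} (-1)^j C(6,j)((6-j)/6)^17
= 1.00000 - 0.27044 + 0.01522 - 0.00015 + 0.00000 - 0.00000 + 0.00000
= 0.74463.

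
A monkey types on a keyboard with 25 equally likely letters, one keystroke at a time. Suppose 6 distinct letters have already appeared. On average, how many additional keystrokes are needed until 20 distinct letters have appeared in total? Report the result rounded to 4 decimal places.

31.6102

With k distinct letters already seen, the next new one takes an expected 25/(25-k) keystrokes.
Sum over k = 6,...,19: E = 25/19 + 25/18 + 25/17 + ... + 25/7 + 25/6 = 31.61016.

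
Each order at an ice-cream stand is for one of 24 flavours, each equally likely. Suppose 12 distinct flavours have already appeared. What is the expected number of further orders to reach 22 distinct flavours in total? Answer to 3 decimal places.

The wait to go from k to k+1 distinct flavours is geometric with mean 24/(24-k).
Sum over k = 12,...,21: E = 24/12 + 24/11 + 24/10 + ... + 24/4 + 24/3 = 38.4771.

38.477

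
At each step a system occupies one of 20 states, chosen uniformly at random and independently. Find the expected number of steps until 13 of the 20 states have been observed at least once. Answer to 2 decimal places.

With k distinct states already seen, the next new one arrives after an expected 20/(20-k) steps.
Sum over k = 0,...,12: E = 20/20 + 20/19 + 20/18 + ... + 20/9 + 20/8 = 20.098.

20.10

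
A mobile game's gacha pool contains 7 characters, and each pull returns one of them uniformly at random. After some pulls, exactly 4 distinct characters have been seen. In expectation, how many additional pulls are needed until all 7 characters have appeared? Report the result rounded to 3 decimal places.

12.833

The wait to go from k to k+1 distinct characters is geometric with mean 7/(7-k).
Sum over k = 4,...,6: E = 7/3 + 7/2 + 7/1 = 12.8333.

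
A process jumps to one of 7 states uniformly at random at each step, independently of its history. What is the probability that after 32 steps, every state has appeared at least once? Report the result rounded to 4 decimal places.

0.9500

Let A_i be the event that state i is missing after 32 steps. By inclusion–exclusion on the A_i,
P(all seen) = Σ_{j=0}^{7} (-1)^j C(7,j)((7-j)/7)^32
= 1.00000 - 0.05044 + 0.00044 - 0.00000 + 0.00000 - 0.00000 + 0.00000 - 0.00000
= 0.95000.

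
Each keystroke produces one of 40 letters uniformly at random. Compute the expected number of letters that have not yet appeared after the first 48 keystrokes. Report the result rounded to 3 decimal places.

For each letter, P(unseen after 48) = (39/40)^48 = 0.2966.
By linearity of expectation, E[unseen] = 40·(39/40)^48 = 11.8654.

11.865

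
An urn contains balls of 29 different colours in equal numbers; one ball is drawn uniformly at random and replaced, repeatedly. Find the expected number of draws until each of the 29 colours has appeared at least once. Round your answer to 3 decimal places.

114.888

The wait to go from k to k+1 distinct colours is geometric with mean 29/(29-k).
E[T] = 29/29 + 29/28 + 29/27 + ... + 29/2 + 29/1 = 29·H_{29}.
H_{29} = 3.9617, so E[T] = 114.8880.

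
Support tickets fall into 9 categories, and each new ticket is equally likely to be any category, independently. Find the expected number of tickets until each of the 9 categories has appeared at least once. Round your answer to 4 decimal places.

The wait to go from k to k+1 distinct categories is geometric with mean 9/(9-k).
E[T] = 9/9 + 9/8 + 9/7 + ... + 9/2 + 9/1 = 9·H_{9}.
H_{9} = 2.82897, so E[T] = 25.46071.

25.4607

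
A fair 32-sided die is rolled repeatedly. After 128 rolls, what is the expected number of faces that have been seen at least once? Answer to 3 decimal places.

For each face, P(seen in 128 rolls) = 1 - (31/32)^128 = 0.9828.
By linearity of expectation, E[distinct seen] = 32·(1 - (31/32)^128) = 31.4501.

31.450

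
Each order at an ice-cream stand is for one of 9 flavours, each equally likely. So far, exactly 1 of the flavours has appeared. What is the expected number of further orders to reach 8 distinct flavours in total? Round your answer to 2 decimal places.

With k distinct flavours already seen, the next new one takes an expected 9/(9-k) orders.
Sum over k = 1,...,7: E = 9/8 + 9/7 + 9/6 + ... + 9/3 + 9/2 = 15.461.

15.46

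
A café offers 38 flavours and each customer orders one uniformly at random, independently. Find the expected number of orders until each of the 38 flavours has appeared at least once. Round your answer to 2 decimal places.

The wait to go from k to k+1 distinct flavours is geometric with mean 38/(38-k).
E[T] = 38/38 + 38/37 + 38/36 + ... + 38/2 + 38/1 = 38·H_{38}.
H_{38} = 4.228, so E[T] = 160.660.

160.66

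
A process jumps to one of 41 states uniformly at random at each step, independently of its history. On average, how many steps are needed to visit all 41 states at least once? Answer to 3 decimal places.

The wait to go from k to k+1 distinct states is geometric with mean 41/(41-k).
E[T] = 41/41 + 41/40 + 41/39 + ... + 41/2 + 41/1 = 41·H_{41}.
H_{41} = 4.3029, so E[T] = 176.4203.

176.420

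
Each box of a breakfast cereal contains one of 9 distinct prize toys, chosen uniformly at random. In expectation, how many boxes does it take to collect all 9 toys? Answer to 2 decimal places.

The wait to go from k to k+1 distinct toys is geometric with mean 9/(9-k).
E[T] = 9/9 + 9/8 + 9/7 + ... + 9/2 + 9/1 = 9·H_{9}.
H_{9} = 2.829, so E[T] = 25.461.

25.46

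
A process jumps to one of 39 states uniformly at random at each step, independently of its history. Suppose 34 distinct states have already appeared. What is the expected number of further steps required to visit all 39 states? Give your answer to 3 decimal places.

89.050

The wait to go from k to k+1 distinct states is geometric with mean 39/(39-k).
Sum over k = 34,...,38: E = 39/5 + 39/4 + 39/3 + 39/2 + 39/1 = 89.0500.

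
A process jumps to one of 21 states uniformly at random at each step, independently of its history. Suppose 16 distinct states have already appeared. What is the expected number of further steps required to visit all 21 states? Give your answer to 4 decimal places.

The wait to go from k to k+1 distinct states is geometric with mean 21/(21-k).
Sum over k = 16,...,20: E = 21/5 + 21/4 + 21/3 + 21/2 + 21/1 = 47.95000.

47.9500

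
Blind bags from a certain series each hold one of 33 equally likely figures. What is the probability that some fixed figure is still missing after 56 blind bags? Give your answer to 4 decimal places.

On each blind bag the fixed figure fails to appear with probability 32/33.
P(still missing after 56) = (32/33)^56 = 0.17849.

0.1785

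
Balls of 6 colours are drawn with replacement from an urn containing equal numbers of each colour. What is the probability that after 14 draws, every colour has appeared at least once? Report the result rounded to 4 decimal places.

0.5828

By inclusion–exclusion over which colours are missing,
P(all seen) = Σ_{j=0}^{6} (-1)^j C(6,j)((6-j)/6)^14
= 1.00000 - 0.46732 + 0.05138 - 0.00122 + 0.00000 - 0.00000 + 0.00000
= 0.58285.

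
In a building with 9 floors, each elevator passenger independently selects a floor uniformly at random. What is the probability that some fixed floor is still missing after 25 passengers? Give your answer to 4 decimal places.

0.0526

On each passenger the fixed floor fails to appear with probability 8/9.
P(still missing after 25) = (8/9)^25 = 0.05262.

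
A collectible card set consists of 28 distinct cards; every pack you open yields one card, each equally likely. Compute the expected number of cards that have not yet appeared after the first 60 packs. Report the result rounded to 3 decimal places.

For each card, P(unseen after 60) = (27/28)^60 = 0.1128.
By linearity of expectation, E[unseen] = 28·(27/28)^60 = 3.1587.

3.159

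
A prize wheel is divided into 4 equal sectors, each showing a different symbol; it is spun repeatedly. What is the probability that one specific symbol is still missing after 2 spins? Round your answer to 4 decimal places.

0.5625

On each spin the fixed symbol fails to appear with probability 3/4.
P(still missing after 2) = (3/4)^2 = 0.56250.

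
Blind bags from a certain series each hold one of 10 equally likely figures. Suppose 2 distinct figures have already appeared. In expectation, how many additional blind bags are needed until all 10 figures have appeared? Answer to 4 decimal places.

The wait to go from k to k+1 distinct figures is geometric with mean 10/(10-k).
Sum over k = 2,...,9: E = 10/8 + 10/7 + 10/6 + ... + 10/2 + 10/1 = 27.17857.

27.1786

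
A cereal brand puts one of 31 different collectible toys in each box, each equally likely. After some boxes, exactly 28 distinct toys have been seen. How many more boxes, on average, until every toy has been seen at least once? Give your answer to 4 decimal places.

56.8333

From k distinct to k+1 distinct takes on average 31/(31-k) boxes.
Sum over k = 28,...,30: E = 31/3 + 31/2 + 31/1 = 56.83333.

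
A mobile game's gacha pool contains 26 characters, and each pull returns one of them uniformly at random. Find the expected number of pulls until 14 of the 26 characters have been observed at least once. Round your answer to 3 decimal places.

With k distinct characters already seen, the next new one arrives after an expected 26/(26-k) pulls.
Sum over k = 0,...,13: E = 26/26 + 26/25 + 26/24 + ... + 26/14 + 26/13 = 19.5314.

19.531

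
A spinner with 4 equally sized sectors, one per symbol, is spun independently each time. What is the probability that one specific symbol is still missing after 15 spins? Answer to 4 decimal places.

Each spin misses the fixed symbol with probability (4-1)/4 = 3/4, independently.
P(still missing after 15) = (3/4)^15 = 0.01336.

0.0134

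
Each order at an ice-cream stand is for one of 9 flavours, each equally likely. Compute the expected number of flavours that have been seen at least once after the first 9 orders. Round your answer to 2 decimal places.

For each flavour, P(seen in 9 orders) = 1 - (8/9)^9 = 0.654.
By linearity of expectation, E[distinct seen] = 9·(1 - (8/9)^9) = 5.882.

5.88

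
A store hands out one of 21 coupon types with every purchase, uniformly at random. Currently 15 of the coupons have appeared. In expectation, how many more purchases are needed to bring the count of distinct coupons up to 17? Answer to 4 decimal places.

7.7000

With k distinct coupons already seen, the next new one takes an expected 21/(21-k) purchases.
Sum over k = 15,...,16: E = 21/6 + 21/5 = 7.70000.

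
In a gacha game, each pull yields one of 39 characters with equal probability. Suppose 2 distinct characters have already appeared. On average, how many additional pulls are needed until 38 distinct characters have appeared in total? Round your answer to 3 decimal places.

124.862

With k distinct characters already seen, the next new one takes an expected 39/(39-k) pulls.
Sum over k = 2,...,37: E = 39/37 + 39/36 + 39/35 + ... + 39/3 + 39/2 = 124.8619.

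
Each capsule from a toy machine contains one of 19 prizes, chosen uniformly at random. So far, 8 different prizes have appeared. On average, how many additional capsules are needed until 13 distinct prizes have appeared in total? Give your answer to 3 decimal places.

10.828

With k distinct prizes already seen, the next new one takes an expected 19/(19-k) capsules.
Sum over k = 8,...,12: E = 19/11 + 19/10 + 19/9 + 19/8 + 19/7 = 10.8277.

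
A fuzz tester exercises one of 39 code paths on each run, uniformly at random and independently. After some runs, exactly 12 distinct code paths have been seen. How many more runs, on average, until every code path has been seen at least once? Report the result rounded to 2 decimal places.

From k distinct to k+1 distinct takes on average 39/(39-k) runs.
Sum over k = 12,...,38: E = 39/27 + 39/26 + 39/25 + ... + 39/2 + 39/1 = 151.767.

151.77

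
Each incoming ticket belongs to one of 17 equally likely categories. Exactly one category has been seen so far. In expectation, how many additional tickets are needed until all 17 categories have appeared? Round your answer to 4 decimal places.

The wait to go from k to k+1 distinct categories is geometric with mean 17/(17-k).
Sum over k = 1,...,16: E = 17/16 + 17/15 + 17/14 + ... + 17/2 + 17/1 = 57.47239.

57.4724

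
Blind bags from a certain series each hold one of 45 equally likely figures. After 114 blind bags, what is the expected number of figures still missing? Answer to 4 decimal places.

For each figure, P(unseen after 114) = (44/45)^114 = 0.07716.
By linearity of expectation, E[unseen] = 45·(44/45)^114 = 3.47209.

3.4721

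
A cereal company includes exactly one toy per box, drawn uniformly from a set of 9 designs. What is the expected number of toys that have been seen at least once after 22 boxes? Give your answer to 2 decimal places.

For each toy, P(seen in 22 boxes) = 1 - (8/9)^22 = 0.925.
By linearity of expectation, E[distinct seen] = 9·(1 - (8/9)^22) = 8.326.

8.33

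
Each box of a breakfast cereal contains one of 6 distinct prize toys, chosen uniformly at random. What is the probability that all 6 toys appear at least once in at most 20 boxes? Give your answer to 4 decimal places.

Let A_i be the event that toy i is missing after 20 boxes. By inclusion–exclusion on the A_i,
P(all seen) = Σ_{j=0}^{6} (-1)^j C(6,j)((6-j)/6)^20
= 1.00000 - 0.15650 + 0.00451 - 0.00002 + 0.00000 - 0.00000 + 0.00000
= 0.84799.

0.8480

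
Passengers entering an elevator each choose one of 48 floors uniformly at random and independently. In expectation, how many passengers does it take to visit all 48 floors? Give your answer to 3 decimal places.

214.022

After k distinct floors have appeared, the next passenger gives a new one with probability (48-k)/48, so the expected wait for the (k+1)-th is 48/(48-k).
E[T] = 48/48 + 48/47 + 48/46 + ... + 48/2 + 48/1 = 48·H_{48}.
H_{48} = 4.4588, so E[T] = 214.0223.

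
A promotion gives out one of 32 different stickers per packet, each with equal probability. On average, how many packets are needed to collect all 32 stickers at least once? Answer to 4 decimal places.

129.8718

Split into phases: going from k distinct to k+1 distinct takes on average 32/(32-k) packets.
E[T] = 32/32 + 32/31 + 32/30 + ... + 32/2 + 32/1 = 32·H_{32}.
H_{32} = 4.05850, so E[T] = 129.87185.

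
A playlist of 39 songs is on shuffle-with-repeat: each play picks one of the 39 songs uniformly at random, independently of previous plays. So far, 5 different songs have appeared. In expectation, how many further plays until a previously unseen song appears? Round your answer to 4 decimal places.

Each play yields a new song with probability (39-5)/39 = 34/39, so the wait is geometric with mean 39/34.
E = 39/34 = 1.14706.

1.1471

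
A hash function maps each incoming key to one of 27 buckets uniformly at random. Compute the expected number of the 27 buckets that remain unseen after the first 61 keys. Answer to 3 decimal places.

2.701

For each bucket, P(unseen after 61) = (26/27)^61 = 0.1000.
By linearity of expectation, E[unseen] = 27·(26/27)^61 = 2.7011.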